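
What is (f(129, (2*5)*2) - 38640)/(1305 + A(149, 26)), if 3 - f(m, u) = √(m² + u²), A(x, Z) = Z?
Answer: -38637/1331 - √17041/1331 ≈ -29.127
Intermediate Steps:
f(m, u) = 3 - √(m² + u²)
(f(129, (2*5)*2) - 38640)/(1305 + A(149, 26)) = ((3 - √(129² + ((2*5)*2)²)) - 38640)/(1305 + 26) = ((3 - √(16641 + (10*2)²)) - 38640)/1331 = ((3 - √(16641 + 20²)) - 38640)*(1/1331) = ((3 - √(16641 + 400)) - 38640)*(1/1331) = ((3 - √17041) - 38640)*(1/1331) = (-38637 - √17041)*(1/1331) = -38637/1331 - √17041/1331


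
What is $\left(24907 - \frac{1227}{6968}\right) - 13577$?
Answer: $\frac{78946213}{6968} \approx 11330.0$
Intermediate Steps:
$\left(24907 - \frac{1227}{6968}\right) - 13577 = \frac{173550749}{6968} - 13577 = \frac{78946213}{6968}$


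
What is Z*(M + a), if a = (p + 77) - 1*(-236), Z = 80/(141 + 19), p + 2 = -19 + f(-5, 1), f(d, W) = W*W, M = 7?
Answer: 150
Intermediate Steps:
f(d, W) = W²
p = -20 (p = -2 + (-19 + 1²) = -2 + (-19 + 1) = -2 - 18 = -20)
Z = ½ (Z = 80/160 = 80*(1/160) = ½ ≈ 0.50000)
a = 293 (a = (-20 + 77) - 1*(-236) = 57 + 236 = 293)
Z*(M + a) = (7 + 293)/2 = (½)*300 = 150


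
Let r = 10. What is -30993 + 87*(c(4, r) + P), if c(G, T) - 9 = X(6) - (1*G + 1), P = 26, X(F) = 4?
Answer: -28035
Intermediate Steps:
c(G, T) = 12 - G (c(G, T) = 9 + (4 - (1*G + 1)) = 9 + (4 - (G + 1)) = 9 + (4 - (1 + G)) = 9 + (4 + (-1 - G)) = 9 + (3 - G) = 12 - G)
-30993 + 87*(c(4, r) + P) = -30993 + 87*((12 - 1*4) + 26) = -30993 + 87*((12 - 4) + 26) = -30993 + 87*(8 + 26) = -30993 + 87*34 = -30993 + 2958 = -28035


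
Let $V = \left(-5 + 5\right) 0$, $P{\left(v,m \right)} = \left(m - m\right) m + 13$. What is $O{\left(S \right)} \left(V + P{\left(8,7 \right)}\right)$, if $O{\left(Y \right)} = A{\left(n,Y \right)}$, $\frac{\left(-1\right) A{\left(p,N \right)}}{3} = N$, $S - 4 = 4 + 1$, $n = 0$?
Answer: $-351$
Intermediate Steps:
$P{\left(v,m \right)} = 13$ ($P{\left(v,m \right)} = 0 m + 13 = 0 + 13 = 13$)
$S = 9$ ($S = 4 + \left(4 + 1\right) = 4 + 5 = 9$)
$A{\left(p,N \right)} = - 3 N$
$O{\left(Y \right)} = - 3 Y$
$V = 0$ ($V = 0 \cdot 0 = 0$)
$O{\left(S \right)} \left(V + P{\left(8,7 \right)}\right) = \left(-3\right) 9 \left(0 + 13\right) = \left(-27\right) 13 = -351$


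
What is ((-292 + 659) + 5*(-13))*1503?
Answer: 453906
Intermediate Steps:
((-292 + 659) + 5*(-13))*1503 = (367 - 65)*1503 = 302*1503 = 453906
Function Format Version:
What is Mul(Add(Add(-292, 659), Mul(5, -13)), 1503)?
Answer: 453906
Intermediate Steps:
Mul(Add(Add(-292, 659), Mul(5, -13)), 1503) = Mul(Add(367, -65), 1503) = Mul(302, 1503) = 453906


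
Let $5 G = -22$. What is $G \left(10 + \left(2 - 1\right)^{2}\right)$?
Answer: $- \frac{242}{5} \approx -48.4$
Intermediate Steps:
$G = - \frac{22}{5}$ ($G = \frac{1}{5} \left(-22\right) = - \frac{22}{5} \approx -4.4$)
$G \left(10 + \left(2 - 1\right)^{2}\right) = - \frac{22 \left(10 + \left(2 - 1\right)^{2}\right)}{5} = - \frac{22 \left(10 + 1^{2}\right)}{5} = - \frac{22 \left(10 + 1\right)}{5} = \left(- \frac{22}{5}\right) 11 = - \frac{242}{5}$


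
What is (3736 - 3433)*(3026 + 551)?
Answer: 1083831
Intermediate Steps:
(3736 - 3433)*(3026 + 551) = 303*3577 = 1083831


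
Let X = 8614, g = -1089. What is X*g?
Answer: -9380646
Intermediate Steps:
X*g = 8614*(-1089) = -9380646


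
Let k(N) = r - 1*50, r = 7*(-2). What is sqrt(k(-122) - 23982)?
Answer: I*sqrt(24046) ≈ 155.07*I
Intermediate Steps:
r = -14
k(N) = -64 (k(N) = -14 - 1*50 = -14 - 50 = -64)
sqrt(k(-122) - 23982) = sqrt(-64 - 23982) = sqrt(-24046) = I*sqrt(24046)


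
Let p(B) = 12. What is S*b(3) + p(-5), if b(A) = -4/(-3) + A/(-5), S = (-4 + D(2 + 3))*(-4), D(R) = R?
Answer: 136/15 ≈ 9.0667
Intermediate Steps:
S = -4 (S = (-4 + (2 + 3))*(-4) = (-4 + 5)*(-4) = 1*(-4) = -4)
b(A) = 4/3 - A/5 (b(A) = -4*(-⅓) + A*(-⅕) = 4/3 - A/5)
S*b(3) + p(-5) = -4*(4/3 - ⅕*3) + 12 = -4*(4/3 - ⅗) + 12 = -4*11/15 + 12 = -44/15 + 12 = 136/15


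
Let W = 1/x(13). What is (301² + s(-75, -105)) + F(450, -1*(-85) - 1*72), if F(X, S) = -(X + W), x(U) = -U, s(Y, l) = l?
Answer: 1170599/13 ≈ 90046.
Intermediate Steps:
W = -1/13 (W = 1/(-1*13) = 1/(-13) = -1/13 ≈ -0.076923)
F(X, S) = 1/13 - X (F(X, S) = -(X - 1/13) = -(-1/13 + X) = 1/13 - X)
(301² + s(-75, -105)) + F(450, -1*(-85) - 1*72) = (301² - 105) + (1/13 - 1*450) = (90601 - 105) + (1/13 - 450) = 90496 - 5849/13 = 1170599/13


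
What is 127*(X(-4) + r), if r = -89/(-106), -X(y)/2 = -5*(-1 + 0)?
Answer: -123317/106 ≈ -1163.4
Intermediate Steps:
X(y) = -10 (X(y) = -(-10)*(-1 + 0) = -(-10)*(-1) = -2*5 = -10)
r = 89/106 (r = -89*(-1/106) = 89/106 ≈ 0.83962)
127*(X(-4) + r) = 127*(-10 + 89/106) = 127*(-971/106) = -123317/106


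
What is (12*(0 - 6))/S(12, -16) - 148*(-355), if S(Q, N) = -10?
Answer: 262736/5 ≈ 52547.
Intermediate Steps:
(12*(0 - 6))/S(12, -16) - 148*(-355) = (12*(0 - 6))/(-10) - 148*(-355) = (12*(-6))*(-⅒) + 52540 = -72*(-⅒) + 52540 = 36/5 + 52540 = 262736/5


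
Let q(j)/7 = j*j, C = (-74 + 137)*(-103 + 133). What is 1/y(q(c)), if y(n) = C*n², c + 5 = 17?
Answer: 1/1920360960 ≈ 5.2074e-10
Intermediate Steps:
c = 12 (c = -5 + 17 = 12)
C = 1890 (C = 63*30 = 1890)
q(j) = 7*j² (q(j) = 7*(j*j) = 7*j²)
y(n) = 1890*n²
1/y(q(c)) = 1/(1890*(7*12²)²) = 1/(1890*(7*144)²) = 1/(1890*1008²) = 1/(1890*1016064) = 1/1920360960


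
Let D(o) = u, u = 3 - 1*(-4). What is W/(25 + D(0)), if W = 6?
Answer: 3/16 ≈ 0.18750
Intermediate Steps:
u = 7 (u = 3 + 4 = 7)
D(o) = 7
W/(25 + D(0)) = 6/(25 + 7) = 6/32 = 6*(1/32) = 3/16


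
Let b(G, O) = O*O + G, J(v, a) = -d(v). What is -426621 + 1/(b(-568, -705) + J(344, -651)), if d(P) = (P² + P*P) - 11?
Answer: -110834429315/259796 ≈ -4.2662e+5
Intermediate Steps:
d(P) = -11 + 2*P² (d(P) = (P² + P²) - 11 = 2*P² - 11 = -11 + 2*P²)
J(v, a) = 11 - 2*v² (J(v, a) = -(-11 + 2*v²) = 11 - 2*v²)
b(G, O) = G + O² (b(G, O) = O² + G = G + O²)
-426621 + 1/(b(-568, -705) + J(344, -651)) = -426621 + 1/((-568 + (-705)²) + (11 - 2*344²)) = -426621 + 1/((-568 + 497025) + (11 - 2*118336)) = -426621 + 1/(496457 + (11 - 236672)) = -426621 + 1/(496457 - 236661) = -426621 + 1/259796 = -110834429315/259796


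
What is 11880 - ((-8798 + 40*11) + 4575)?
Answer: 15663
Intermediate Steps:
11880 - ((-8798 + 40*11) + 4575) = 11880 - ((-8798 + 440) + 4575) = 11880 - (-8358 + 4575) = 11880 - 1*(-3783) = 11880 + 3783 = 15663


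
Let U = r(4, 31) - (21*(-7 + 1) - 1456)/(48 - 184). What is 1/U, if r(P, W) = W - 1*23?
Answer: -68/247 ≈ -0.27530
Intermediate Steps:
r(P, W) = -23 + W (r(P, W) = W - 23 = -23 + W)
U = -247/68 (U = (-23 + 31) - (21*(-7 + 1) - 1456)/(48 - 184) = 8 - (21*(-6) - 1456)/(-136) = 8 - (-126 - 1456)*(-1)/136 = 8 - (-1582)*(-1)/136 = 8 - 1*791/68 = 8 - 791/68 = -247/68 ≈ -3.6324)
1/U = 1/(-247/68) = -68/247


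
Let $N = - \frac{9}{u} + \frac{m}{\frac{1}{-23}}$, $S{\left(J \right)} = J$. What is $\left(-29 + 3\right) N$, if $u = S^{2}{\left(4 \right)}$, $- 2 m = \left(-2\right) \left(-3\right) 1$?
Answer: $- \frac{14235}{8} \approx -1779.4$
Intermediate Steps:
$m = -3$ ($m = - \frac{\left(-2\right) \left(-3\right) 1}{2} = - \frac{6 \cdot 1}{2} = \left(- \frac{1}{2}\right) 6 = -3$)
$u = 16$ ($u = 4^{2} = 16$)
$N = \frac{1095}{16}$ ($N = - \frac{9}{16} - \frac{3}{\frac{1}{-23}} = \left(-9\right) \frac{1}{16} - \frac{3}{- \frac{1}{23}} = - \frac{9}{16} - -69 = - \frac{9}{16} + 69 = \frac{1095}{16} \approx 68.438$)
$\left(-29 + 3\right) N = \left(-29 + 3\right) \frac{1095}{16} = \left(-26\right) \frac{1095}{16} = - \frac{14235}{8}$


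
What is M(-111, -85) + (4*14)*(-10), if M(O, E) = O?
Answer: -671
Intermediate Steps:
M(-111, -85) + (4*14)*(-10) = -111 + (4*14)*(-10) = -111 + 56*(-10) = -111 - 560 = -671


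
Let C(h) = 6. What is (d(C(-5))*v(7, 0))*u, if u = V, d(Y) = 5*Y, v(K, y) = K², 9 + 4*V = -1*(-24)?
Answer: 11025/2 ≈ 5512.5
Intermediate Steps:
V = 15/4 (V = -9/4 + (-1*(-24))/4 = -9/4 + (¼)*24 = -9/4 + 6 = 15/4 ≈ 3.7500)
u = 15/4 ≈ 3.7500
(d(C(-5))*v(7, 0))*u = ((5*6)*7²)*(15/4) = (30*49)*(15/4) = 1470*(15/4) = 11025/2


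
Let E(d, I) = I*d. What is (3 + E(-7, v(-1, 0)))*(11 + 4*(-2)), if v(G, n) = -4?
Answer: 93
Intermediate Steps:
(3 + E(-7, v(-1, 0)))*(11 + 4*(-2)) = (3 - 4*(-7))*(11 + 4*(-2)) = (3 + 28)*(11 - 8) = 31*3 = 93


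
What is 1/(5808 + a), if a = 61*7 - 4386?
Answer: 1/1849 ≈ 0.00054083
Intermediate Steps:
a = -3959 (a = 427 - 4386 = -3959)
1/(5808 + a) = 1/(5808 - 3959) = 1/1849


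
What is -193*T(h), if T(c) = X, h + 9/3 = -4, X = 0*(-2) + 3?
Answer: -579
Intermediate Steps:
X = 3 (X = 0 + 3 = 3)
h = -7 (h = -3 - 4 = -7)
T(c) = 3
-193*T(h) = -193*3 = -579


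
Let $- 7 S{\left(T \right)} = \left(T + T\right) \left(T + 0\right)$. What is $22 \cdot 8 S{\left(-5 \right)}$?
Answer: $- \frac{8800}{7} \approx -1257.1$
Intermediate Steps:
$S{\left(T \right)} = - \frac{2 T^{2}}{7}$ ($S{\left(T \right)} = - \frac{\left(T + T\right) \left(T + 0\right)}{7} = - \frac{2 T T}{7} = - \frac{2 T^{2}}{7}$)
$22 \cdot 8 S{\left(-5 \right)} = 22 \cdot 8 \left(- \frac{2 \left(-5\right)^{2}}{7}\right) = 176 \left(\left(- \frac{2}{7}\right) 25\right) = 176 \left(- \frac{50}{7}\right) = - \frac{8800}{7}$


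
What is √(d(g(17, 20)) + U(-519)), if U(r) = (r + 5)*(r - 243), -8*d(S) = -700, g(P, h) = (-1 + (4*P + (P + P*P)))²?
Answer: √1567022/2 ≈ 625.90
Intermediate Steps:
g(P, h) = (-1 + P² + 5*P)² (g(P, h) = (-1 + (4*P + (P + P²)))² = (-1 + (P² + 5*P))² = (-1 + P² + 5*P)²)
d(S) = 175/2 (d(S) = -⅛*(-700) = 175/2)
U(r) = (-243 + r)*(5 + r) (U(r) = (5 + r)*(-243 + r) = (-243 + r)*(5 + r))
√(d(g(17, 20)) + U(-519)) = √(175/2 + (-1215 + (-519)² - 238*(-519))) = √(175/2 + (-1215 + 269361 + 123522)) = √(175/2 + 391668) = √(783511/2) = √1567022/2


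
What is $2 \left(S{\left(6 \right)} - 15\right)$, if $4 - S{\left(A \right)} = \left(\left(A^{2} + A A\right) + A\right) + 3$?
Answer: $-184$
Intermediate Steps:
$S{\left(A \right)} = 1 - A - 2 A^{2}$ ($S{\left(A \right)} = 4 - \left(\left(\left(A^{2} + A A\right) + A\right) + 3\right) = 4 - \left(\left(\left(A^{2} + A^{2}\right) + A\right) + 3\right) = 4 - \left(\left(2 A^{2} + A\right) + 3\right) = 4 - \left(\left(A + 2 A^{2}\right) + 3\right) = 4 - \left(3 + A + 2 A^{2}\right) = 1 - A - 2 A^{2}$)
$2 \left(S{\left(6 \right)} - 15\right) = 2 \left(\left(1 - 6 - 2 \cdot 6^{2}\right) - 15\right) = 2 \left(\left(1 - 6 - 72\right) - 15\right) = 2 \left(-77 - 15\right) = 2 \left(-92\right) = -184$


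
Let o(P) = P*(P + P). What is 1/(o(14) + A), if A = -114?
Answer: 1/278 ≈ 0.0035971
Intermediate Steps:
o(P) = 2*P² (o(P) = P*(2*P) = 2*P²)
1/(o(14) + A) = 1/(2*14² - 114) = 1/(2*196 - 114) = 1/(392 - 114) = 1/278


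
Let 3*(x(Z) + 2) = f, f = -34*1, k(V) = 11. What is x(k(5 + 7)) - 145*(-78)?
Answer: 33890/3 ≈ 11297.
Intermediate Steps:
f = -34
x(Z) = -40/3 (x(Z) = -2 + (⅓)*(-34) = -2 - 34/3 = -40/3)
x(k(5 + 7)) - 145*(-78) = -40/3 - 145*(-78) = -40/3 + 11310 = 33890/3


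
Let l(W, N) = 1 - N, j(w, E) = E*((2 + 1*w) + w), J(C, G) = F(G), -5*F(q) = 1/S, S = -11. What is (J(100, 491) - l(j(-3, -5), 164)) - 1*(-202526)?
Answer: 11147896/55 ≈ 2.0269e+5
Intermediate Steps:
F(q) = 1/55 (F(q) = -⅕/(-11) = -⅕*(-1/11) = 1/55)
J(C, G) = 1/55
j(w, E) = E*(2 + 2*w) (j(w, E) = E*((2 + w) + w) = E*(2 + 2*w))
(J(100, 491) - l(j(-3, -5), 164)) - 1*(-202526) = (1/55 - (1 - 1*164)) - 1*(-202526) = (1/55 - (1 - 164)) + 202526 = (1/55 - 1*(-163)) + 202526 = (1/55 + 163) + 202526 = 8966/55 + 202526 = 11147896/55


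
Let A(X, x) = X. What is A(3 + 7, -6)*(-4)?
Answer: -40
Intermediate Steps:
A(3 + 7, -6)*(-4) = (3 + 7)*(-4) = 10*(-4) = -40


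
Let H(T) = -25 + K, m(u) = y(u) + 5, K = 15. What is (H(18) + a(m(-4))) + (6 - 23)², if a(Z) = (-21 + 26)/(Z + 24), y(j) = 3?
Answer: 8933/32 ≈ 279.16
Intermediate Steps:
m(u) = 8 (m(u) = 3 + 5 = 8)
a(Z) = 5/(24 + Z)
H(T) = -10 (H(T) = -25 + 15 = -10)
(H(18) + a(m(-4))) + (6 - 23)² = (-10 + 5/(24 + 8)) + (6 - 23)² = (-10 + 5/32) + (-17)² = (-10 + 5*(1/32)) + 289 = (-10 + 5/32) + 289 = -315/32 + 289 = 8933/32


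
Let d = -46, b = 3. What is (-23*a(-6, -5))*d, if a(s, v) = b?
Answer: 3174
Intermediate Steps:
a(s, v) = 3
(-23*a(-6, -5))*d = -23*3*(-46) = -69*(-46) = 3174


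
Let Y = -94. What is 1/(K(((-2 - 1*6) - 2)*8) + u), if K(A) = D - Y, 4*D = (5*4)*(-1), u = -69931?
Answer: -1/69842 ≈ -1.4318e-5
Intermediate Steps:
D = -5 (D = ((5*4)*(-1))/4 = (20*(-1))/4 = (¼)*(-20) = -5)
K(A) = 89 (K(A) = -5 - 1*(-94) = -5 + 94 = 89)
1/(K(((-2 - 1*6) - 2)*8) + u) = 1/(89 - 69931) = 1/(-69842) = -1/69842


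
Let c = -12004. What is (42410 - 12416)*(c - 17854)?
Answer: -895560852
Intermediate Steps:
(42410 - 12416)*(c - 17854) = (42410 - 12416)*(-12004 - 17854) = 29994*(-29858) = -895560852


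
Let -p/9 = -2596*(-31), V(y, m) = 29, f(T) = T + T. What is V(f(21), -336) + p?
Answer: -724255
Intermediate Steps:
f(T) = 2*T
p = -724284 (p = -(-23364)*(-31) = -9*80476 = -724284)
V(f(21), -336) + p = 29 - 724284 = -724255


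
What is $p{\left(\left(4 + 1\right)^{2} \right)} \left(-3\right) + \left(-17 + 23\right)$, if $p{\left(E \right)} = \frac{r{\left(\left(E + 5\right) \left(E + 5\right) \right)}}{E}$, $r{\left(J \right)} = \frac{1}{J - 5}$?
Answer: $\frac{134247}{22375} \approx 5.9999$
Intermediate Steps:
$r{\left(J \right)} = \frac{1}{-5 + J}$
$p{\left(E \right)} = \frac{1}{E \left(-5 + \left(5 + E\right)^{2}\right)}$ ($p{\left(E \right)} = \frac{1}{\left(-5 + \left(E + 5\right) \left(E + 5\right)\right) E} = \frac{1}{\left(-5 + \left(5 + E\right) \left(5 + E\right)\right) E} = \frac{1}{\left(-5 + \left(5 + E\right)^{2}\right) E} = \frac{1}{E \left(-5 + \left(5 + E\right)^{2}\right)}$)
$p{\left(\left(4 + 1\right)^{2} \right)} \left(-3\right) + \left(-17 + 23\right) = \frac{1}{\left(4 + 1\right)^{2} \left(-5 + \left(5 + \left(4 + 1\right)^{2}\right)^{2}\right)} \left(-3\right) + \left(-17 + 23\right) = \frac{1}{5^{2} \left(-5 + \left(5 + 5^{2}\right)^{2}\right)} \left(-3\right) + 6 = \frac{1}{25 \left(-5 + \left(5 + 25\right)^{2}\right)} \left(-3\right) + 6 = \frac{1}{25 \left(-5 + 30^{2}\right)} \left(-3\right) + 6 = \frac{1}{25 \left(-5 + 900\right)} \left(-3\right) + 6 = \frac{1}{25 \cdot 895} \left(-3\right) + 6 = \frac{1}{25} \cdot \frac{1}{895} \left(-3\right) + 6 = \frac{1}{22375} \left(-3\right) + 6 = - \frac{3}{22375} + 6 = \frac{134247}{22375}$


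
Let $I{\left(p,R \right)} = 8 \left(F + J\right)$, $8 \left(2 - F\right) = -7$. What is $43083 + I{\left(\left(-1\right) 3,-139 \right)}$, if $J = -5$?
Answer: $43066$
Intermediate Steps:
$F = \frac{23}{8}$ ($F = 2 - - \frac{7}{8} = 2 + \frac{7}{8} = \frac{23}{8} \approx 2.875$)
$I{\left(p,R \right)} = -17$ ($I{\left(p,R \right)} = 8 \left(\frac{23}{8} - 5\right) = 8 \left(- \frac{17}{8}\right) = -17$)
$43083 + I{\left(\left(-1\right) 3,-139 \right)} = 43083 - 17 = 43066$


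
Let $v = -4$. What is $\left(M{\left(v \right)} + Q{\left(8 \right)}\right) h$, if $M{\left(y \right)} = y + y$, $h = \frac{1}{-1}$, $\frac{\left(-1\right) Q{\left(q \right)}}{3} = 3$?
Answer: $17$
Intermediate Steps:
$Q{\left(q \right)} = -9$ ($Q{\left(q \right)} = \left(-3\right) 3 = -9$)
$h = -1$
$M{\left(y \right)} = 2 y$
$\left(M{\left(v \right)} + Q{\left(8 \right)}\right) h = \left(2 \left(-4\right) - 9\right) \left(-1\right) = \left(-8 - 9\right) \left(-1\right) = \left(-17\right) \left(-1\right) = 17$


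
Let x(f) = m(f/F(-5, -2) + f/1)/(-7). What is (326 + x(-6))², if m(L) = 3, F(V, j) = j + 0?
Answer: 5193841/49 ≈ 1.0600e+5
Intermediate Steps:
F(V, j) = j
x(f) = -3/7 (x(f) = 3/(-7) = 3*(-⅐) = -3/7)
(326 + x(-6))² = (326 - 3/7)² = (2279/7)² = 5193841/49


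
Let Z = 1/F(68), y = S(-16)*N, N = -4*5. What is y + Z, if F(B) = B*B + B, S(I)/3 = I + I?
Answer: 9008641/4692 ≈ 1920.0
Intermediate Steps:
S(I) = 6*I (S(I) = 3*(I + I) = 3*(2*I) = 6*I)
F(B) = B + B² (F(B) = B² + B = B + B²)
N = -20
y = 1920 (y = (6*(-16))*(-20) = -96*(-20) = 1920)
Z = 1/4692 (Z = 1/(68*(1 + 68)) = 1/(68*69) = 1/4692 ≈ 0.00021313)
y + Z = 1920 + 1/4692 = 9008641/4692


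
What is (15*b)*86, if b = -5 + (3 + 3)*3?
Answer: 16770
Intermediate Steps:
b = 13 (b = -5 + 6*3 = -5 + 18 = 13)
(15*b)*86 = (15*13)*86 = 195*86 = 16770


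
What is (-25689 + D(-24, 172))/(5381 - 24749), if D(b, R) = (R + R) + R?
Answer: 2797/2152 ≈ 1.2997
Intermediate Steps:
D(b, R) = 3*R (D(b, R) = 2*R + R = 3*R)
(-25689 + D(-24, 172))/(5381 - 24749) = (-25689 + 3*172)/(5381 - 24749) = (-25689 + 516)/(-19368) = -25173*(-1/19368) = 2797/2152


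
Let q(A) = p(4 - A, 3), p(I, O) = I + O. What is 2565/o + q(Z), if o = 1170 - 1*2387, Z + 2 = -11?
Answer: 21775/1217 ≈ 17.892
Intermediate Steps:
Z = -13 (Z = -2 - 11 = -13)
o = -1217 (o = 1170 - 2387 = -1217)
q(A) = 7 - A (q(A) = (4 - A) + 3 = 7 - A)
2565/o + q(Z) = 2565/(-1217) + (7 - 1*(-13)) = 2565*(-1/1217) + (7 + 13) = -2565/1217 + 20 = 21775/1217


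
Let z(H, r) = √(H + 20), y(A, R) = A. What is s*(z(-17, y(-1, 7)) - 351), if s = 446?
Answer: -156546 + 446*√3 ≈ -1.5577e+5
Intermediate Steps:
z(H, r) = √(20 + H)
s*(z(-17, y(-1, 7)) - 351) = 446*(√(20 - 17) - 351) = 446*(√3 - 351) = 446*(-351 + √3) = -156546 + 446*√3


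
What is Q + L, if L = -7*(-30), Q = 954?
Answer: 1164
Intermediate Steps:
L = 210
Q + L = 954 + 210 = 1164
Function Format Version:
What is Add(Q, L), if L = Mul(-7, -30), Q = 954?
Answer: 1164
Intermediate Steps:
L = 210
Add(Q, L) = Add(954, 210) = 1164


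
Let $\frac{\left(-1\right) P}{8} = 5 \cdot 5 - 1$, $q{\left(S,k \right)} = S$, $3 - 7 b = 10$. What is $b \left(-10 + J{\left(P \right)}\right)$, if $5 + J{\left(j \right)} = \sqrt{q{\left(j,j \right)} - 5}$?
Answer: $15 - i \sqrt{197} \approx 15.0 - 14.036 i$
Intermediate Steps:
$b = -1$ ($b = \frac{3}{7} - \frac{10}{7} = -1$)
$P = -192$ ($P = - 8 \left(5 \cdot 5 - 1\right) = - 8 \left(25 - 1\right) = \left(-8\right) 24 = -192$)
$J{\left(j \right)} = -5 + \sqrt{-5 + j}$ ($J{\left(j \right)} = -5 + \sqrt{j - 5} = -5 + \sqrt{-5 + j}$)
$b \left(-10 + J{\left(P \right)}\right) = - (-10 - \left(5 - \sqrt{-5 - 192}\right)) = - (-10 - \left(5 - \sqrt{-197}\right)) = - (-10 - \left(5 - i \sqrt{197}\right)) = - (-15 + i \sqrt{197}) = 15 - i \sqrt{197}$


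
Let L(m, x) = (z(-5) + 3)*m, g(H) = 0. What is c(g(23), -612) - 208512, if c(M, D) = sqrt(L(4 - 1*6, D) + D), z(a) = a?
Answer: -208512 + 4*I*sqrt(38) ≈ -2.0851e+5 + 24.658*I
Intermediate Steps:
L(m, x) = -2*m (L(m, x) = (-5 + 3)*m = -2*m)
c(M, D) = sqrt(4 + D) (c(M, D) = sqrt(-2*(4 - 1*6) + D) = sqrt(-2*(4 - 6) + D) = sqrt(-2*(-2) + D) = sqrt(4 + D))
c(g(23), -612) - 208512 = sqrt(4 - 612) - 208512 = sqrt(-608) - 208512 = 4*I*sqrt(38) - 208512 = -208512 + 4*I*sqrt(38)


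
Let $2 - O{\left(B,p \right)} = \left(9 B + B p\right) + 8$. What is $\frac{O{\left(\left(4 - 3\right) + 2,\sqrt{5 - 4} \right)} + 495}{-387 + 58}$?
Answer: $- \frac{459}{329} \approx -1.3951$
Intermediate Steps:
$O{\left(B,p \right)} = -6 - 9 B - B p$ ($O{\left(B,p \right)} = 2 - \left(\left(9 B + B p\right) + 8\right) = 2 - \left(8 + 9 B + B p\right) = -6 - 9 B - B p$)
$\frac{O{\left(\left(4 - 3\right) + 2,\sqrt{5 - 4} \right)} + 495}{-387 + 58} = \frac{\left(-6 - 9 \left(\left(4 - 3\right) + 2\right) - \left(\left(4 - 3\right) + 2\right) \sqrt{5 - 4}\right) + 495}{-387 + 58} = \frac{\left(-6 - 9 \left(1 + 2\right) - \left(1 + 2\right) \sqrt{1}\right) + 495}{-329} = \left(\left(-6 - 27 - 3 \cdot 1\right) + 495\right) \left(- \frac{1}{329}\right) = \left(\left(-6 - 27 - 3\right) + 495\right) \left(- \frac{1}{329}\right) = \left(-36 + 495\right) \left(- \frac{1}{329}\right) = 459 \left(- \frac{1}{329}\right) = - \frac{459}{329}$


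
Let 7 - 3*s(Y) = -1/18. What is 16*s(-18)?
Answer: 1016/27 ≈ 37.630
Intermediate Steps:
s(Y) = 127/54 (s(Y) = 7/3 - (-1)/(3*18) = 7/3 - ⅓*(-1/18) = 7/3 + 1/54 = 127/54)
16*s(-18) = 16*(127/54) = 1016/27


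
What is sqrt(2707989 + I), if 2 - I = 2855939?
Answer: 2*I*sqrt(36987) ≈ 384.64*I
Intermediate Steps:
I = -2855937 (I = 2 - 1*2855939 = 2 - 2855939 = -2855937)
sqrt(2707989 + I) = sqrt(2707989 - 2855937) = sqrt(-147948) = 2*I*sqrt(36987)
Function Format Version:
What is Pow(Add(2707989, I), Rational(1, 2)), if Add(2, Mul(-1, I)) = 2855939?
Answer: Mul(2, I, Pow(36987, Rational(1, 2))) ≈ Mul(384.64, I)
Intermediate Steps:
I = -2855937 (I = Add(2, Mul(-1, 2855939)) = Add(2, -2855939) = -2855937)
Pow(Add(2707989, I), Rational(1, 2)) = Pow(Add(2707989, -2855937), Rational(1, 2)) = Pow(-147948, Rational(1, 2)) = Mul(2, I, Pow(36987, Rational(1, 2)))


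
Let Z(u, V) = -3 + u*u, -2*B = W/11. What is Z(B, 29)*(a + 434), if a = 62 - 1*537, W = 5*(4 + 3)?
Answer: 9307/484 ≈ 19.229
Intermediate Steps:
W = 35 (W = 5*7 = 35)
B = -35/22 (B = -35/(2*11) = -½*35/11 = -35/22 ≈ -1.5909)
Z(u, V) = -3 + u²
a = -475 (a = 62 - 537 = -475)
Z(B, 29)*(a + 434) = (-3 + (-35/22)²)*(-475 + 434) = (-3 + 1225/484)*(-41) = -227/484*(-41) = 9307/484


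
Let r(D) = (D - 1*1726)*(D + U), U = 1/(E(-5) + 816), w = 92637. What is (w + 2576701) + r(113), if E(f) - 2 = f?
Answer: 2021985484/813 ≈ 2.4871e+6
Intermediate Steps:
E(f) = 2 + f
U = 1/813 (U = 1/((2 - 5) + 816) = 1/(-3 + 816) = 1/813 ≈ 0.0012300)
r(D) = (-1726 + D)*(1/813 + D) (r(D) = (D - 1*1726)*(D + 1/813) = (D - 1726)*(1/813 + D) = (-1726 + D)*(1/813 + D))
(w + 2576701) + r(113) = (92637 + 2576701) + (-1726/813 + 113² - 1403237/813*113) = 2669338 + (-1726/813 + 12769 - 158565781/813) = 2669338 - 148186310/813 = 2021985484/813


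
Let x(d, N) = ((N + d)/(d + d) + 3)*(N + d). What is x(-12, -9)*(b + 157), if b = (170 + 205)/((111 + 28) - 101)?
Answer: -4127991/304 ≈ -13579.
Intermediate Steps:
b = 375/38 (b = 375/(139 - 101) = 375/38 ≈ 9.8684)
x(d, N) = (3 + (N + d)/(2*d))*(N + d) (x(d, N) = ((N + d)/((2*d)) + 3)*(N + d) = ((N + d)*(1/(2*d)) + 3)*(N + d) = ((N + d)/(2*d) + 3)*(N + d) = (3 + (N + d)/(2*d))*(N + d))
x(-12, -9)*(b + 157) = ((½)*((-9)² - 12*(7*(-12) + 8*(-9)))/(-12))*(375/38 + 157) = ((½)*(-1/12)*(81 - 12*(-84 - 72)))*(6341/38) = ((½)*(-1/12)*(81 - 12*(-156)))*(6341/38) = ((½)*(-1/12)*(81 + 1872))*(6341/38) = ((½)*(-1/12)*1953)*(6341/38) = -651/8*6341/38 = -4127991/304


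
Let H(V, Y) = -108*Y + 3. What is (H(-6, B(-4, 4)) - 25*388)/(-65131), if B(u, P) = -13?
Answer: 8293/65131 ≈ 0.12733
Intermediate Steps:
H(V, Y) = 3 - 108*Y
(H(-6, B(-4, 4)) - 25*388)/(-65131) = ((3 - 108*(-13)) - 25*388)/(-65131) = ((3 + 1404) - 1*9700)*(-1/65131) = (1407 - 9700)*(-1/65131) = -8293*(-1/65131) = 8293/65131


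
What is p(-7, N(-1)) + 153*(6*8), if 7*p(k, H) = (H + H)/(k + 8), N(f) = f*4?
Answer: 51400/7 ≈ 7342.9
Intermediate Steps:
N(f) = 4*f
p(k, H) = 2*H/(7*(8 + k)) (p(k, H) = ((H + H)/(k + 8))/7 = ((2*H)/(8 + k))/7 = (2*H/(8 + k))/7 = 2*H/(7*(8 + k)))
p(-7, N(-1)) + 153*(6*8) = 2*(4*(-1))/(7*(8 - 7)) + 153*(6*8) = (2/7)*(-4)/1 + 153*48 = (2/7)*(-4)*1 + 7344 = -8/7 + 7344 = 51400/7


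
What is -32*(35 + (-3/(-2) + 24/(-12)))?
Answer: -1104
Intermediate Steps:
-32*(35 + (-3/(-2) + 24/(-12))) = -32*(35 + (-3*(-½) + 24*(-1/12))) = -32*(35 + (3/2 - 2)) = -32*(35 - ½) = -32*69/2 = -1104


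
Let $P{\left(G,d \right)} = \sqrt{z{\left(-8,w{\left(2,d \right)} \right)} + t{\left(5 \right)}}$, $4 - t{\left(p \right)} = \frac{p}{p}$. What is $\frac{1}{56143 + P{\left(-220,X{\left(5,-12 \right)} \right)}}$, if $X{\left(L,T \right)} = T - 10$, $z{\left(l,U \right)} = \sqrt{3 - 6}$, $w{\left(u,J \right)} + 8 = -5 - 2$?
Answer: $\frac{1}{56143 + \sqrt{3 + i \sqrt{3}}} \approx 1.7811 \cdot 10^{-5} - 2.0 \cdot 10^{-10} i$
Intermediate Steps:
$w{\left(u,J \right)} = -15$ ($w{\left(u,J \right)} = -8 - 7 = -15$)
$t{\left(p \right)} = 3$ ($t{\left(p \right)} = 4 - \frac{p}{p} = 4 - 1 = 3$)
$z{\left(l,U \right)} = i \sqrt{3}$ ($z{\left(l,U \right)} = \sqrt{-3} = i \sqrt{3}$)
$X{\left(L,T \right)} = -10 + T$
$P{\left(G,d \right)} = \sqrt{3 + i \sqrt{3}}$ ($P{\left(G,d \right)} = \sqrt{i \sqrt{3} + 3} = \sqrt{3 + i \sqrt{3}}$)
$\frac{1}{56143 + P{\left(-220,X{\left(5,-12 \right)} \right)}} = \frac{1}{56143 + \sqrt{3 + i \sqrt{3}}}$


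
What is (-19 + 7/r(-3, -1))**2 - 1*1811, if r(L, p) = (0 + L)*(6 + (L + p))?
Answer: -50555/36 ≈ -1404.3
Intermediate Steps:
r(L, p) = L*(6 + L + p)
(-19 + 7/r(-3, -1))**2 - 1*1811 = (-19 + 7/((-3*(6 - 3 - 1))))**2 - 1*1811 = (-19 + 7/((-3*2)))**2 - 1811 = (-19 + 7/(-6))**2 - 1811 = (-19 + 7*(-1/6))**2 - 1811 = (-19 - 7/6)**2 - 1811 = (-121/6)**2 - 1811 = 14641/36 - 1811 = -50555/36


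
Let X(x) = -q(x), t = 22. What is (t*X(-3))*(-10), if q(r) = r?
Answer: -660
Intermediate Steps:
X(x) = -x
(t*X(-3))*(-10) = (22*(-1*(-3)))*(-10) = (22*3)*(-10) = 66*(-10) = -660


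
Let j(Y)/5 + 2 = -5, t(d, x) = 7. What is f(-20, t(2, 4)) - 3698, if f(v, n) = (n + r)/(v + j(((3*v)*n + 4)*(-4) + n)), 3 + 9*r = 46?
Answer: -1830616/495 ≈ -3698.2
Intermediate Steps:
r = 43/9 (r = -1/3 + (1/9)*46 = -1/3 + 46/9 = 43/9 ≈ 4.7778)
j(Y) = -35 (j(Y) = -10 + 5*(-5) = -10 - 25 = -35)
f(v, n) = (43/9 + n)/(-35 + v) (f(v, n) = (n + 43/9)/(v - 35) = (43/9 + n)/(-35 + v))
f(-20, t(2, 4)) - 3698 = (43/9 + 7)/(-35 - 20) - 3698 = (106/9)/(-55) - 3698 = -1/55*106/9 - 3698 = -106/495 - 3698 = -1830616/495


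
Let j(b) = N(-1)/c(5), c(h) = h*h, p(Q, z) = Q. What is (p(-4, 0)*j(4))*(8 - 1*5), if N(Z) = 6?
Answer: -72/25 ≈ -2.8800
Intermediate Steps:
c(h) = h**2
j(b) = 6/25 (j(b) = 6/(5**2) = 6/25)
(p(-4, 0)*j(4))*(8 - 1*5) = (-4*6/25)*(8 - 1*5) = -24*(8 - 5)/25 = -24/25*3 = -72/25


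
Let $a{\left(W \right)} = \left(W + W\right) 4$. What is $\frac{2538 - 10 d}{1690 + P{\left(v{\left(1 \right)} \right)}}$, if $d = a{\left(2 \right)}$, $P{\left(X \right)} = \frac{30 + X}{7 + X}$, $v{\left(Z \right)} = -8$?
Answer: $\frac{1189}{834} \approx 1.4257$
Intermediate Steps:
$P{\left(X \right)} = \frac{30 + X}{7 + X}$
$a{\left(W \right)} = 8 W$ ($a{\left(W \right)} = 2 W 4 = 8 W$)
$d = 16$ ($d = 8 \cdot 2 = 16$)
$\frac{2538 - 10 d}{1690 + P{\left(v{\left(1 \right)} \right)}} = \frac{2538 - 160}{1690 + \frac{30 - 8}{7 - 8}} = \frac{2538 - 160}{1690 + \frac{1}{-1} \cdot 22} = \frac{2378}{1690 - 22} = \frac{2378}{1668} = 2378 \cdot \frac{1}{1668} = \frac{1189}{834}$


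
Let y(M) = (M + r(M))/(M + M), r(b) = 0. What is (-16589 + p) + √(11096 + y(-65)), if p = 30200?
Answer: 13611 + √44386/2 ≈ 13716.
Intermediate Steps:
y(M) = ½ (y(M) = (M + 0)/(M + M) = M/((2*M)) = M*(1/(2*M)) = ½)
(-16589 + p) + √(11096 + y(-65)) = (-16589 + 30200) + √(11096 + ½) = 13611 + √(22193/2) = 13611 + √44386/2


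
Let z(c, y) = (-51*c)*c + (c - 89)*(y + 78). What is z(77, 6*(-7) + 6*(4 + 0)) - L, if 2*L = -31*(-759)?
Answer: -629727/2 ≈ -3.1486e+5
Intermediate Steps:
z(c, y) = -51*c² + (-89 + c)*(78 + y)
L = 23529/2 (L = (-31*(-759))/2 = (½)*23529 = 23529/2 ≈ 11765.)
z(77, 6*(-7) + 6*(4 + 0)) - L = (-6942 - 89*(6*(-7) + 6*(4 + 0)) - 51*77² + 78*77 + 77*(6*(-7) + 6*(4 + 0))) - 1*23529/2 = (-6942 - 89*(-42 + 6*4) - 51*5929 + 6006 + 77*(-42 + 6*4)) - 23529/2 = (-6942 - 89*(-42 + 24) - 302379 + 6006 + 77*(-42 + 24)) - 23529/2 = (-6942 - 89*(-18) - 302379 + 6006 + 77*(-18)) - 23529/2 = (-6942 + 1602 - 302379 + 6006 - 1386) - 23529/2 = -303099 - 23529/2 = -629727/2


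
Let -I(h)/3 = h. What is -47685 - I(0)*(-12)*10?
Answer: -47685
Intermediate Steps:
I(h) = -3*h
-47685 - I(0)*(-12)*10 = -47685 - -3*0*(-12)*10 = -47685 - 0*(-12)*10 = -47685 - 0*10 = -47685 - 1*0 = -47685 + 0 = -47685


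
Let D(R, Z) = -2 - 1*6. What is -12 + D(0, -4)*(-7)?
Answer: 44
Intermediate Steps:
D(R, Z) = -8 (D(R, Z) = -2 - 6 = -8)
-12 + D(0, -4)*(-7) = -12 - 8*(-7) = -12 + 56 = 44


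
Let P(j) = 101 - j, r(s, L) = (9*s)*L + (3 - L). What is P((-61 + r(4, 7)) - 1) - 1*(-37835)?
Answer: 37750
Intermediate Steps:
r(s, L) = 3 - L + 9*L*s (r(s, L) = 9*L*s + (3 - L) = 3 - L + 9*L*s)
P((-61 + r(4, 7)) - 1) - 1*(-37835) = (101 - ((-61 + (3 - 1*7 + 9*7*4)) - 1)) - 1*(-37835) = (101 - ((-61 + (3 - 7 + 252)) - 1)) + 37835 = (101 - ((-61 + 248) - 1)) + 37835 = (101 - (187 - 1)) + 37835 = (101 - 1*186) + 37835 = (101 - 186) + 37835 = -85 + 37835 = 37750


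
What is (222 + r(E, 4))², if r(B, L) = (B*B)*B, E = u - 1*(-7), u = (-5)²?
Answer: 1088340100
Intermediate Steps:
u = 25
E = 32 (E = 25 - 1*(-7) = 25 + 7 = 32)
r(B, L) = B³ (r(B, L) = B²*B = B³)
(222 + r(E, 4))² = (222 + 32³)² = (222 + 32768)² = 32990² = 1088340100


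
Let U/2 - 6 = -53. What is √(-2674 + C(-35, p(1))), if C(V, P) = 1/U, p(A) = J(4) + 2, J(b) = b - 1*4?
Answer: I*√23627558/94 ≈ 51.711*I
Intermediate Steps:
U = -94 (U = 12 + 2*(-53) = 12 - 106 = -94)
J(b) = -4 + b (J(b) = b - 4 = -4 + b)
p(A) = 2 (p(A) = (-4 + 4) + 2 = 0 + 2 = 2)
C(V, P) = -1/94 (C(V, P) = 1/(-94) = -1/94)
√(-2674 + C(-35, p(1))) = √(-2674 - 1/94) = √(-251357/94) = I*√23627558/94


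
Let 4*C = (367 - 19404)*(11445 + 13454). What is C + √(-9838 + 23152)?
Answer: -474002263/4 + √13314 ≈ -1.1850e+8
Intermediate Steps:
C = -474002263/4 (C = ((367 - 19404)*(11445 + 13454))/4 = (-19037*24899)/4 = (¼)*(-474002263) = -474002263/4 ≈ -1.1850e+8)
C + √(-9838 + 23152) = -474002263/4 + √(-9838 + 23152) = -474002263/4 + √13314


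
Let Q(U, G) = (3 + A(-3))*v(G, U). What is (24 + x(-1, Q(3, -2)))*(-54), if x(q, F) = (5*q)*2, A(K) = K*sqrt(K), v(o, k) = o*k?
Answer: -756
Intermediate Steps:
v(o, k) = k*o
A(K) = K**(3/2)
Q(U, G) = G*U*(3 - 3*I*sqrt(3)) (Q(U, G) = (3 + (-3)**(3/2))*(U*G) = (3 - 3*I*sqrt(3))*(G*U) = G*U*(3 - 3*I*sqrt(3)))
x(q, F) = 10*q
(24 + x(-1, Q(3, -2)))*(-54) = (24 + 10*(-1))*(-54) = (24 - 10)*(-54) = 14*(-54) = -756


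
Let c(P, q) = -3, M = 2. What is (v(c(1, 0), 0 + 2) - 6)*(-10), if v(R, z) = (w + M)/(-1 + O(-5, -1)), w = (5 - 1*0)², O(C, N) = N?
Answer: 195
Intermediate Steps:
w = 25 (w = (5 + 0)² = 5² = 25)
v(R, z) = -27/2 (v(R, z) = (25 + 2)/(-1 - 1) = 27/(-2) = 27*(-½) = -27/2)
(v(c(1, 0), 0 + 2) - 6)*(-10) = (-27/2 - 6)*(-10) = -39/2*(-10) = 195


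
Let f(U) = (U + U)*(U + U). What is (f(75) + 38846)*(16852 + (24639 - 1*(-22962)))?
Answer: 3953933738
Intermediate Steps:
f(U) = 4*U² (f(U) = (2*U)*(2*U) = 4*U²)
(f(75) + 38846)*(16852 + (24639 - 1*(-22962))) = (4*75² + 38846)*(16852 + (24639 - 1*(-22962))) = (4*5625 + 38846)*(16852 + (24639 + 22962)) = (22500 + 38846)*(16852 + 47601) = 61346*64453 = 3953933738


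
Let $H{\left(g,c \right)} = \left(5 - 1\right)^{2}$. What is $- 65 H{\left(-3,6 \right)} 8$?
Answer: $-8320$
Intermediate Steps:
$H{\left(g,c \right)} = 16$ ($H{\left(g,c \right)} = 4^{2} = 16$)
$- 65 H{\left(-3,6 \right)} 8 = \left(-65\right) 16 \cdot 8 = \left(-1040\right) 8 = -8320$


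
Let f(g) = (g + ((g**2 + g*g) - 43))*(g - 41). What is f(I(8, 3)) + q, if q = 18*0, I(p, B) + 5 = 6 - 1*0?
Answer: 1600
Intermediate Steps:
I(p, B) = 1 (I(p, B) = -5 + (6 - 1*0) = -5 + (6 + 0) = -5 + 6 = 1)
q = 0
f(g) = (-41 + g)*(-43 + g + 2*g**2) (f(g) = (g + ((g**2 + g**2) - 43))*(-41 + g) = (g + (2*g**2 - 43))*(-41 + g) = (g + (-43 + 2*g**2))*(-41 + g) = (-43 + g + 2*g**2)*(-41 + g) = (-41 + g)*(-43 + g + 2*g**2))
f(I(8, 3)) + q = (1763 - 84*1 - 81*1**2 + 2*1**3) + 0 = (1763 - 84 - 81*1 + 2*1) + 0 = (1763 - 84 - 81 + 2) + 0 = 1600 + 0 = 1600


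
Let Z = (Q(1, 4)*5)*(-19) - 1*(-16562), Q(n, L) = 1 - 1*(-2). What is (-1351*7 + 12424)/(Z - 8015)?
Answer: 989/2754 ≈ 0.35911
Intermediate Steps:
Q(n, L) = 3 (Q(n, L) = 1 + 2 = 3)
Z = 16277 (Z = (3*5)*(-19) - 1*(-16562) = 15*(-19) + 16562 = -285 + 16562 = 16277)
(-1351*7 + 12424)/(Z - 8015) = (-1351*7 + 12424)/(16277 - 8015) = (-9457 + 12424)/8262 = 2967*(1/8262) = 989/2754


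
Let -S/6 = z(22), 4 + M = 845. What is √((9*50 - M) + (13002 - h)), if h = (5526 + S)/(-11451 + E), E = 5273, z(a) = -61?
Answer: 5*√4813690637/3089 ≈ 112.30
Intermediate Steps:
M = 841 (M = -4 + 845 = 841)
S = 366 (S = -6*(-61) = 366)
h = -2946/3089 (h = (5526 + 366)/(-11451 + 5273) = 5892/(-6178) = 5892*(-1/6178) = -2946/3089 ≈ -0.95371)
√((9*50 - M) + (13002 - h)) = √((9*50 - 1*841) + (13002 - 1*(-2946/3089))) = √((450 - 841) + (13002 + 2946/3089)) = √(-391 + 40166124/3089) = √(38958325/3089) = 5*√4813690637/3089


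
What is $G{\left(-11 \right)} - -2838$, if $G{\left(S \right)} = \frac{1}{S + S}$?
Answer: $\frac{62435}{22} \approx 2838.0$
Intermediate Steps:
$G{\left(S \right)} = \frac{1}{2 S}$
$G{\left(-11 \right)} - -2838 = \frac{1}{2 \left(-11\right)} - -2838 = \frac{1}{2} \left(- \frac{1}{11}\right) + 2838 = - \frac{1}{22} + 2838 = \frac{62435}{22}$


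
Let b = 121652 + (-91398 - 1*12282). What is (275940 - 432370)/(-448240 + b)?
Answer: 78215/215134 ≈ 0.36356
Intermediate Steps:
b = 17972 (b = 121652 + (-91398 - 12282) = 121652 - 103680 = 17972)
(275940 - 432370)/(-448240 + b) = (275940 - 432370)/(-448240 + 17972) = -156430/(-430268) = -156430*(-1/430268) = 78215/215134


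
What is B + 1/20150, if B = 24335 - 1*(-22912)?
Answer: 952027051/20150 ≈ 47247.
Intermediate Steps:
B = 47247 (B = 24335 + 22912 = 47247)
B + 1/20150 = 47247 + 1/20150 = 952027051/20150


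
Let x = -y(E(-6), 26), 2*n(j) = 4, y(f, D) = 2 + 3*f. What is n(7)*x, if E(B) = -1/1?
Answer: 2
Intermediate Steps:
E(B) = -1 (E(B) = -1*1 = -1)
n(j) = 2 (n(j) = (½)*4 = 2)
x = 1 (x = -(2 + 3*(-1)) = -(2 - 3) = -1*(-1) = 1)
n(7)*x = 2*1 = 2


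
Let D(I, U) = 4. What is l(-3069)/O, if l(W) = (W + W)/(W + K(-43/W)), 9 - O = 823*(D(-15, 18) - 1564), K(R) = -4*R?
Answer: 6279174/4030954823479 ≈ 1.5577e-6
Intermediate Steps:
O = 1283889 (O = 9 - 823*(4 - 1564) = 9 - 823*(-1560) = 9 - 1*(-1283880) = 9 + 1283880 = 1283889)
l(W) = 2*W/(W + 172/W) (l(W) = (W + W)/(W - (-172)/W) = (2*W)/(W + 172/W) = 2*W/(W + 172/W))
l(-3069)/O = (2*(-3069)**2/(172 + (-3069)**2))/1283889 = (2*9418761/(172 + 9418761))*(1/1283889) = (2*9418761/9418933)*(1/1283889) = (2*9418761*(1/9418933))*(1/1283889) = (18837522/9418933)*(1/1283889) = 6279174/4030954823479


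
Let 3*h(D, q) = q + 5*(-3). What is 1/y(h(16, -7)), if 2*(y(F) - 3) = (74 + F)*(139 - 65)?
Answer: 3/7409 ≈ 0.00040491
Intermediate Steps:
h(D, q) = -5 + q/3 (h(D, q) = (q + 5*(-3))/3 = (q - 15)/3 = (-15 + q)/3 = -5 + q/3)
y(F) = 2741 + 37*F (y(F) = 3 + ((74 + F)*(139 - 65))/2 = 3 + ((74 + F)*74)/2 = 3 + (5476 + 74*F)/2 = 3 + (2738 + 37*F) = 2741 + 37*F)
1/y(h(16, -7)) = 1/(2741 + 37*(-5 + (1/3)*(-7))) = 1/(2741 + 37*(-5 - 7/3)) = 1/(2741 + 37*(-22/3)) = 1/(2741 - 814/3) = 1/(7409/3) = 3/7409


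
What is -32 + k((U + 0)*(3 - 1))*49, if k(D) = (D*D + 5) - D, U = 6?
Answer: 6681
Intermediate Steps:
k(D) = 5 + D² - D (k(D) = (D² + 5) - D = (5 + D²) - D = 5 + D² - D)
-32 + k((U + 0)*(3 - 1))*49 = -32 + (5 + ((6 + 0)*(3 - 1))² - (6 + 0)*(3 - 1))*49 = -32 + (5 + (6*2)² - 6*2)*49 = -32 + (5 + 12² - 1*12)*49 = -32 + (5 + 144 - 12)*49 = -32 + 137*49 = -32 + 6713 = 6681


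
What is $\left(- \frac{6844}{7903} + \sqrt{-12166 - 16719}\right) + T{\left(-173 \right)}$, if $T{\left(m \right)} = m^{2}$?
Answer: $\frac{236522043}{7903} + i \sqrt{28885} \approx 29928.0 + 169.96 i$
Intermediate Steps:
$\left(- \frac{6844}{7903} + \sqrt{-12166 - 16719}\right) + T{\left(-173 \right)} = \left(- \frac{6844}{7903} + \sqrt{-12166 - 16719}\right) + \left(-173\right)^{2} = \left(\left(-6844\right) \frac{1}{7903} + \sqrt{-28885}\right) + 29929 = \left(- \frac{6844}{7903} + i \sqrt{28885}\right) + 29929 = \frac{236522043}{7903} + i \sqrt{28885}$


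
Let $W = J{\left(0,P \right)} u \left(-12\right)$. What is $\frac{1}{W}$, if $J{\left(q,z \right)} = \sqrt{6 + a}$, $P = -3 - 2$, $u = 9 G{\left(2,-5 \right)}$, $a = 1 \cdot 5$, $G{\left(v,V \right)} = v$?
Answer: $- \frac{\sqrt{11}}{2376} \approx -0.0013959$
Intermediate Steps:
$a = 5$
$u = 18$ ($u = 9 \cdot 2 = 18$)
$P = -5$
$J{\left(q,z \right)} = \sqrt{11}$ ($J{\left(q,z \right)} = \sqrt{6 + 5} = \sqrt{11}$)
$W = - 216 \sqrt{11}$ ($W = \sqrt{11} \cdot 18 \left(-12\right) = 18 \sqrt{11} \left(-12\right) = - 216 \sqrt{11} \approx -716.39$)
$\frac{1}{W} = \frac{1}{\left(-216\right) \sqrt{11}} = - \frac{\sqrt{11}}{2376}$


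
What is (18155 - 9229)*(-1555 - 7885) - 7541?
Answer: -84268981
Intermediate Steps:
(18155 - 9229)*(-1555 - 7885) - 7541 = 8926*(-9440) - 7541 = -84261440 - 7541 = -84268981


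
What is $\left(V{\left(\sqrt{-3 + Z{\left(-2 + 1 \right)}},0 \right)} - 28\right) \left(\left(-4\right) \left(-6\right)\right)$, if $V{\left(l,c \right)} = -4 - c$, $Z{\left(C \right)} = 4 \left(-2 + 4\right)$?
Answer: $-768$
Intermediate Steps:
$Z{\left(C \right)} = 8$ ($Z{\left(C \right)} = 4 \cdot 2 = 8$)
$\left(V{\left(\sqrt{-3 + Z{\left(-2 + 1 \right)}},0 \right)} - 28\right) \left(\left(-4\right) \left(-6\right)\right) = \left(\left(-4 - 0\right) - 28\right) \left(\left(-4\right) \left(-6\right)\right) = \left(\left(-4 + 0\right) - 28\right) 24 = \left(-4 - 28\right) 24 = \left(-32\right) 24 = -768$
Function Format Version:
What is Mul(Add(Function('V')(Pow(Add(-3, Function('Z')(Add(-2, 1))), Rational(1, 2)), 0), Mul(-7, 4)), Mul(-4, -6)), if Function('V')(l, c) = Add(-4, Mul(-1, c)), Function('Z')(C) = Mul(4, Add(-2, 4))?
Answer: -768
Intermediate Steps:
Function('Z')(C) = 8 (Function('Z')(C) = Mul(4, 2) = 8)
Mul(Add(Function('V')(Pow(Add(-3, Function('Z')(Add(-2, 1))), Rational(1, 2)), 0), Mul(-7, 4)), Mul(-4, -6)) = Mul(Add(Add(-4, Mul(-1, 0)), Mul(-7, 4)), Mul(-4, -6)) = Mul(Add(Add(-4, 0), -28), 24) = Mul(Add(-4, -28), 24) = Mul(-32, 24) = -768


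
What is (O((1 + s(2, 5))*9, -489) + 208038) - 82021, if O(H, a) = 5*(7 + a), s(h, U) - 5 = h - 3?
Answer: 123607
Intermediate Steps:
s(h, U) = 2 + h (s(h, U) = 5 + (h - 3) = 5 + (-3 + h) = 2 + h)
O(H, a) = 35 + 5*a
(O((1 + s(2, 5))*9, -489) + 208038) - 82021 = ((35 + 5*(-489)) + 208038) - 82021 = ((35 - 2445) + 208038) - 82021 = (-2410 + 208038) - 82021 = 205628 - 82021 = 123607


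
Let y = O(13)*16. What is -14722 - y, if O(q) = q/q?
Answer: -14738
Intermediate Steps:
O(q) = 1
y = 16 (y = 1*16 = 16)
-14722 - y = -14722 - 1*16 = -14722 - 16 = -14738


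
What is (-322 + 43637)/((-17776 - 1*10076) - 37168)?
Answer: -8663/13004 ≈ -0.66618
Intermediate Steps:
(-322 + 43637)/((-17776 - 1*10076) - 37168) = 43315/((-17776 - 10076) - 37168) = 43315/(-27852 - 37168) = 43315/(-65020) = 43315*(-1/65020) = -8663/13004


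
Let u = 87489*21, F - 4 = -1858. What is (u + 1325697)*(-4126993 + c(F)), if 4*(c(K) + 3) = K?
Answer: -13055014064877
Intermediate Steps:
F = -1854 (F = 4 - 1858 = -1854)
c(K) = -3 + K/4
u = 1837269
(u + 1325697)*(-4126993 + c(F)) = (1837269 + 1325697)*(-4126993 + (-3 + (¼)*(-1854))) = 3162966*(-4126993 + (-3 - 927/2)) = 3162966*(-4126993 - 933/2) = 3162966*(-8254919/2) = -13055014064877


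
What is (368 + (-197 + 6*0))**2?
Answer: 29241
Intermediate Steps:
(368 + (-197 + 6*0))**2 = (368 + (-197 + 0))**2 = (368 - 197)**2 = 171**2 = 29241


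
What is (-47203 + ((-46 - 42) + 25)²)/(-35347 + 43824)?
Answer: -43234/8477 ≈ -5.1002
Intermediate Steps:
(-47203 + ((-46 - 42) + 25)²)/(-35347 + 43824) = (-47203 + (-88 + 25)²)/8477 = (-47203 + (-63)²)*(1/8477) = (-47203 + 3969)*(1/8477) = -43234*1/8477 = -43234/8477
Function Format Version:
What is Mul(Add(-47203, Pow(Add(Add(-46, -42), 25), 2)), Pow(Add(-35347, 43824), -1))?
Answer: Rational(-43234, 8477) ≈ -5.1002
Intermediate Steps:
Mul(Add(-47203, Pow(Add(Add(-46, -42), 25), 2)), Pow(Add(-35347, 43824), -1)) = Mul(Add(-47203, Pow(Add(-88, 25), 2)), Pow(8477, -1)) = Mul(Add(-47203, Pow(-63, 2)), Rational(1, 8477)) = Mul(Add(-47203, 3969), Rational(1, 8477)) = Mul(-43234, Rational(1, 8477)) = Rational(-43234, 8477)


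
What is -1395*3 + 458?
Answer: -3727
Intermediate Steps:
-1395*3 + 458 = -155*27 + 458 = -4185 + 458 = -3727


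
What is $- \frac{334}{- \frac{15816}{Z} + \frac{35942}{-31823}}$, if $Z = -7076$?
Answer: $- \frac{9401246129}{31123372} \approx -302.06$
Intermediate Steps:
$- \frac{334}{- \frac{15816}{Z} + \frac{35942}{-31823}} = - \frac{334}{- \frac{15816}{-7076} + \frac{35942}{-31823}} = - \frac{334}{\left(-15816\right) \left(- \frac{1}{7076}\right) + 35942 \left(- \frac{1}{31823}\right)} = - \frac{334}{\frac{3954}{1769} - \frac{35942}{31823}} = - \frac{334}{\frac{62246744}{56294887}} = \left(-334\right) \frac{56294887}{62246744} = - \frac{9401246129}{31123372}$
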